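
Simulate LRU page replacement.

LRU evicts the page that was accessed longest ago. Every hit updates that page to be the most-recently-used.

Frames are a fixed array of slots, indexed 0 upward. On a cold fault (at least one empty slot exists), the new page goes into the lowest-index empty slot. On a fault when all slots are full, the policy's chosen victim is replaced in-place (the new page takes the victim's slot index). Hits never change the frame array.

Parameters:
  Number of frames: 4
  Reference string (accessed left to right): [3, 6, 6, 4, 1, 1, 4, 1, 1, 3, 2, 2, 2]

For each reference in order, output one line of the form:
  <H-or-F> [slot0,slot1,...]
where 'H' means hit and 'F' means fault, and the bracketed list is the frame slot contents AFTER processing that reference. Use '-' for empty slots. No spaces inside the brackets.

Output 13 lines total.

F [3,-,-,-]
F [3,6,-,-]
H [3,6,-,-]
F [3,6,4,-]
F [3,6,4,1]
H [3,6,4,1]
H [3,6,4,1]
H [3,6,4,1]
H [3,6,4,1]
H [3,6,4,1]
F [3,2,4,1]
H [3,2,4,1]
H [3,2,4,1]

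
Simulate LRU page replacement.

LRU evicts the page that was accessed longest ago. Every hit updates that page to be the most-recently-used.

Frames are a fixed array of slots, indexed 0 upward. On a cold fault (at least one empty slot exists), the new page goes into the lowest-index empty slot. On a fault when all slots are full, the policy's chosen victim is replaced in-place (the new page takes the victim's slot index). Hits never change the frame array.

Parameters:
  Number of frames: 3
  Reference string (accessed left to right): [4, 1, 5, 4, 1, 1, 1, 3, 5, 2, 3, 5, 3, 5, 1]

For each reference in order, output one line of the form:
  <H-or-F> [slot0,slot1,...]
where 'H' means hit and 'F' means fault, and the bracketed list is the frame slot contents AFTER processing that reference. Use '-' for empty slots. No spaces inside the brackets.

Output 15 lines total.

F [4,-,-]
F [4,1,-]
F [4,1,5]
H [4,1,5]
H [4,1,5]
H [4,1,5]
H [4,1,5]
F [4,1,3]
F [5,1,3]
F [5,2,3]
H [5,2,3]
H [5,2,3]
H [5,2,3]
H [5,2,3]
F [5,1,3]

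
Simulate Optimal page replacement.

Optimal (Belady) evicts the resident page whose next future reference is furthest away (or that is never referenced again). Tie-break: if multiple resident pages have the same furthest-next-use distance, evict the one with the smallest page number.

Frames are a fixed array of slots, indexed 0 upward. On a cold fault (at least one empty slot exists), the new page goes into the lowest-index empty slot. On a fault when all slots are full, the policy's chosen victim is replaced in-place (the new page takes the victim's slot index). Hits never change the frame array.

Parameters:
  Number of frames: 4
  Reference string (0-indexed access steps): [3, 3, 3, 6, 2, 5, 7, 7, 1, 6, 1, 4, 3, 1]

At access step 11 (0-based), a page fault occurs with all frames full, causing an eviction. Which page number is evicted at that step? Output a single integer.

Step 0: ref 3 -> FAULT, frames=[3,-,-,-]
Step 1: ref 3 -> HIT, frames=[3,-,-,-]
Step 2: ref 3 -> HIT, frames=[3,-,-,-]
Step 3: ref 6 -> FAULT, frames=[3,6,-,-]
Step 4: ref 2 -> FAULT, frames=[3,6,2,-]
Step 5: ref 5 -> FAULT, frames=[3,6,2,5]
Step 6: ref 7 -> FAULT, evict 2, frames=[3,6,7,5]
Step 7: ref 7 -> HIT, frames=[3,6,7,5]
Step 8: ref 1 -> FAULT, evict 5, frames=[3,6,7,1]
Step 9: ref 6 -> HIT, frames=[3,6,7,1]
Step 10: ref 1 -> HIT, frames=[3,6,7,1]
Step 11: ref 4 -> FAULT, evict 6, frames=[3,4,7,1]
At step 11: evicted page 6

Answer: 6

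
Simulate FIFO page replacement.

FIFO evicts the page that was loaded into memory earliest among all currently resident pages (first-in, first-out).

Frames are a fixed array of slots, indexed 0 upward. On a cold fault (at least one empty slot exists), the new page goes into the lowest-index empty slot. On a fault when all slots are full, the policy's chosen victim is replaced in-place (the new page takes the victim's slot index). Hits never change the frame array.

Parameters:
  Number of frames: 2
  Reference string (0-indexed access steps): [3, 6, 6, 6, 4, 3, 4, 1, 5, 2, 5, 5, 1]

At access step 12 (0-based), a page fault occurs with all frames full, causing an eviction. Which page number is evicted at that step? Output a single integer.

Answer: 5

Derivation:
Step 0: ref 3 -> FAULT, frames=[3,-]
Step 1: ref 6 -> FAULT, frames=[3,6]
Step 2: ref 6 -> HIT, frames=[3,6]
Step 3: ref 6 -> HIT, frames=[3,6]
Step 4: ref 4 -> FAULT, evict 3, frames=[4,6]
Step 5: ref 3 -> FAULT, evict 6, frames=[4,3]
Step 6: ref 4 -> HIT, frames=[4,3]
Step 7: ref 1 -> FAULT, evict 4, frames=[1,3]
Step 8: ref 5 -> FAULT, evict 3, frames=[1,5]
Step 9: ref 2 -> FAULT, evict 1, frames=[2,5]
Step 10: ref 5 -> HIT, frames=[2,5]
Step 11: ref 5 -> HIT, frames=[2,5]
Step 12: ref 1 -> FAULT, evict 5, frames=[2,1]
At step 12: evicted page 5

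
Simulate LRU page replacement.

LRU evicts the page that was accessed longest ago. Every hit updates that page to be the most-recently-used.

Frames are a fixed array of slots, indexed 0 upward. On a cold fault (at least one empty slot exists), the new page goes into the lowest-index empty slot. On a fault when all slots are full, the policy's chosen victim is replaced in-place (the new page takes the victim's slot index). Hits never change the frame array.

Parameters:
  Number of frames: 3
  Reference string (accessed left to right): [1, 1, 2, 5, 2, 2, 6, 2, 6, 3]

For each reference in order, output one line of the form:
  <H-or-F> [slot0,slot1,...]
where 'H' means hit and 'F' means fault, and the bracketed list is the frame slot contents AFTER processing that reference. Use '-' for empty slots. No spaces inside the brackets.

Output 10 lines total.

F [1,-,-]
H [1,-,-]
F [1,2,-]
F [1,2,5]
H [1,2,5]
H [1,2,5]
F [6,2,5]
H [6,2,5]
H [6,2,5]
F [6,2,3]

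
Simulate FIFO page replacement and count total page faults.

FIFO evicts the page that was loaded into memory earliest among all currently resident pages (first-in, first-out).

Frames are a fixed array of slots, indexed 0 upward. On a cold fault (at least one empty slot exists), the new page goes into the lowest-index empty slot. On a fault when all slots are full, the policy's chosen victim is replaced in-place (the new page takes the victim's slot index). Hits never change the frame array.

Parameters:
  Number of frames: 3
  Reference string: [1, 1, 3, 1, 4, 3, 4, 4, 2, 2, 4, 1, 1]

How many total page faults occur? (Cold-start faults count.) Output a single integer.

Step 0: ref 1 → FAULT, frames=[1,-,-]
Step 1: ref 1 → HIT, frames=[1,-,-]
Step 2: ref 3 → FAULT, frames=[1,3,-]
Step 3: ref 1 → HIT, frames=[1,3,-]
Step 4: ref 4 → FAULT, frames=[1,3,4]
Step 5: ref 3 → HIT, frames=[1,3,4]
Step 6: ref 4 → HIT, frames=[1,3,4]
Step 7: ref 4 → HIT, frames=[1,3,4]
Step 8: ref 2 → FAULT (evict 1), frames=[2,3,4]
Step 9: ref 2 → HIT, frames=[2,3,4]
Step 10: ref 4 → HIT, frames=[2,3,4]
Step 11: ref 1 → FAULT (evict 3), frames=[2,1,4]
Step 12: ref 1 → HIT, frames=[2,1,4]
Total faults: 5

Answer: 5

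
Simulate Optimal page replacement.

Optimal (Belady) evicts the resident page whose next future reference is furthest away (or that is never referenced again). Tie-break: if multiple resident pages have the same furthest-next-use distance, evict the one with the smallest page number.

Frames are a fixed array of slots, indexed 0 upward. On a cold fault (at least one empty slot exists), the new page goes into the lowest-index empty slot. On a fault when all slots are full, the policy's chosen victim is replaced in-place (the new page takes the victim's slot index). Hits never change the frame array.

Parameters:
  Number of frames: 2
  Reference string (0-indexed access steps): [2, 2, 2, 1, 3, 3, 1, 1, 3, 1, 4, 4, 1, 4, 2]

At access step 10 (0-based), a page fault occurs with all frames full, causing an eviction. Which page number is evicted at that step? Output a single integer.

Step 0: ref 2 -> FAULT, frames=[2,-]
Step 1: ref 2 -> HIT, frames=[2,-]
Step 2: ref 2 -> HIT, frames=[2,-]
Step 3: ref 1 -> FAULT, frames=[2,1]
Step 4: ref 3 -> FAULT, evict 2, frames=[3,1]
Step 5: ref 3 -> HIT, frames=[3,1]
Step 6: ref 1 -> HIT, frames=[3,1]
Step 7: ref 1 -> HIT, frames=[3,1]
Step 8: ref 3 -> HIT, frames=[3,1]
Step 9: ref 1 -> HIT, frames=[3,1]
Step 10: ref 4 -> FAULT, evict 3, frames=[4,1]
At step 10: evicted page 3

Answer: 3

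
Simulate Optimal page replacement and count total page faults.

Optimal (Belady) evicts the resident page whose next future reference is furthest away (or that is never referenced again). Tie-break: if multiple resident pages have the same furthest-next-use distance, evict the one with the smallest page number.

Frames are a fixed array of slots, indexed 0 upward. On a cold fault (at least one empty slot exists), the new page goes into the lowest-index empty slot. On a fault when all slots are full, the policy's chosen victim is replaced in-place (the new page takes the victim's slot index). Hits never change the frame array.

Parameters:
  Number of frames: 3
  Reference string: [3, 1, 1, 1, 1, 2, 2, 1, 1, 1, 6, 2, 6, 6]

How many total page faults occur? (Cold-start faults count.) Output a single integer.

Answer: 4

Derivation:
Step 0: ref 3 → FAULT, frames=[3,-,-]
Step 1: ref 1 → FAULT, frames=[3,1,-]
Step 2: ref 1 → HIT, frames=[3,1,-]
Step 3: ref 1 → HIT, frames=[3,1,-]
Step 4: ref 1 → HIT, frames=[3,1,-]
Step 5: ref 2 → FAULT, frames=[3,1,2]
Step 6: ref 2 → HIT, frames=[3,1,2]
Step 7: ref 1 → HIT, frames=[3,1,2]
Step 8: ref 1 → HIT, frames=[3,1,2]
Step 9: ref 1 → HIT, frames=[3,1,2]
Step 10: ref 6 → FAULT (evict 1), frames=[3,6,2]
Step 11: ref 2 → HIT, frames=[3,6,2]
Step 12: ref 6 → HIT, frames=[3,6,2]
Step 13: ref 6 → HIT, frames=[3,6,2]
Total faults: 4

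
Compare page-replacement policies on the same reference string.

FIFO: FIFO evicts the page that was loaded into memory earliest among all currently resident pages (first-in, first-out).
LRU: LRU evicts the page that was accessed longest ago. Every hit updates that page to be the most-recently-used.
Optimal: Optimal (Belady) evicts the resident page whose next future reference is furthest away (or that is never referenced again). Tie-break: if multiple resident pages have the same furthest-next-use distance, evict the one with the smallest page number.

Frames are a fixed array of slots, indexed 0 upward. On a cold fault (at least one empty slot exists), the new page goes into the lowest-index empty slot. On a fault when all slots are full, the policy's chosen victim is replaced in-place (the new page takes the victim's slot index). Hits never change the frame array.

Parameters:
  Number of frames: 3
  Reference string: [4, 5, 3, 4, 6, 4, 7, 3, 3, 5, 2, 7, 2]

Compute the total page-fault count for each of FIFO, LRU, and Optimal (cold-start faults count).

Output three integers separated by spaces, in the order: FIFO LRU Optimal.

Answer: 10 9 7

Derivation:
--- FIFO ---
  step 0: ref 4 -> FAULT, frames=[4,-,-] (faults so far: 1)
  step 1: ref 5 -> FAULT, frames=[4,5,-] (faults so far: 2)
  step 2: ref 3 -> FAULT, frames=[4,5,3] (faults so far: 3)
  step 3: ref 4 -> HIT, frames=[4,5,3] (faults so far: 3)
  step 4: ref 6 -> FAULT, evict 4, frames=[6,5,3] (faults so far: 4)
  step 5: ref 4 -> FAULT, evict 5, frames=[6,4,3] (faults so far: 5)
  step 6: ref 7 -> FAULT, evict 3, frames=[6,4,7] (faults so far: 6)
  step 7: ref 3 -> FAULT, evict 6, frames=[3,4,7] (faults so far: 7)
  step 8: ref 3 -> HIT, frames=[3,4,7] (faults so far: 7)
  step 9: ref 5 -> FAULT, evict 4, frames=[3,5,7] (faults so far: 8)
  step 10: ref 2 -> FAULT, evict 7, frames=[3,5,2] (faults so far: 9)
  step 11: ref 7 -> FAULT, evict 3, frames=[7,5,2] (faults so far: 10)
  step 12: ref 2 -> HIT, frames=[7,5,2] (faults so far: 10)
  FIFO total faults: 10
--- LRU ---
  step 0: ref 4 -> FAULT, frames=[4,-,-] (faults so far: 1)
  step 1: ref 5 -> FAULT, frames=[4,5,-] (faults so far: 2)
  step 2: ref 3 -> FAULT, frames=[4,5,3] (faults so far: 3)
  step 3: ref 4 -> HIT, frames=[4,5,3] (faults so far: 3)
  step 4: ref 6 -> FAULT, evict 5, frames=[4,6,3] (faults so far: 4)
  step 5: ref 4 -> HIT, frames=[4,6,3] (faults so far: 4)
  step 6: ref 7 -> FAULT, evict 3, frames=[4,6,7] (faults so far: 5)
  step 7: ref 3 -> FAULT, evict 6, frames=[4,3,7] (faults so far: 6)
  step 8: ref 3 -> HIT, frames=[4,3,7] (faults so far: 6)
  step 9: ref 5 -> FAULT, evict 4, frames=[5,3,7] (faults so far: 7)
  step 10: ref 2 -> FAULT, evict 7, frames=[5,3,2] (faults so far: 8)
  step 11: ref 7 -> FAULT, evict 3, frames=[5,7,2] (faults so far: 9)
  step 12: ref 2 -> HIT, frames=[5,7,2] (faults so far: 9)
  LRU total faults: 9
--- Optimal ---
  step 0: ref 4 -> FAULT, frames=[4,-,-] (faults so far: 1)
  step 1: ref 5 -> FAULT, frames=[4,5,-] (faults so far: 2)
  step 2: ref 3 -> FAULT, frames=[4,5,3] (faults so far: 3)
  step 3: ref 4 -> HIT, frames=[4,5,3] (faults so far: 3)
  step 4: ref 6 -> FAULT, evict 5, frames=[4,6,3] (faults so far: 4)
  step 5: ref 4 -> HIT, frames=[4,6,3] (faults so far: 4)
  step 6: ref 7 -> FAULT, evict 4, frames=[7,6,3] (faults so far: 5)
  step 7: ref 3 -> HIT, frames=[7,6,3] (faults so far: 5)
  step 8: ref 3 -> HIT, frames=[7,6,3] (faults so far: 5)
  step 9: ref 5 -> FAULT, evict 3, frames=[7,6,5] (faults so far: 6)
  step 10: ref 2 -> FAULT, evict 5, frames=[7,6,2] (faults so far: 7)
  step 11: ref 7 -> HIT, frames=[7,6,2] (faults so far: 7)
  step 12: ref 2 -> HIT, frames=[7,6,2] (faults so far: 7)
  Optimal total faults: 7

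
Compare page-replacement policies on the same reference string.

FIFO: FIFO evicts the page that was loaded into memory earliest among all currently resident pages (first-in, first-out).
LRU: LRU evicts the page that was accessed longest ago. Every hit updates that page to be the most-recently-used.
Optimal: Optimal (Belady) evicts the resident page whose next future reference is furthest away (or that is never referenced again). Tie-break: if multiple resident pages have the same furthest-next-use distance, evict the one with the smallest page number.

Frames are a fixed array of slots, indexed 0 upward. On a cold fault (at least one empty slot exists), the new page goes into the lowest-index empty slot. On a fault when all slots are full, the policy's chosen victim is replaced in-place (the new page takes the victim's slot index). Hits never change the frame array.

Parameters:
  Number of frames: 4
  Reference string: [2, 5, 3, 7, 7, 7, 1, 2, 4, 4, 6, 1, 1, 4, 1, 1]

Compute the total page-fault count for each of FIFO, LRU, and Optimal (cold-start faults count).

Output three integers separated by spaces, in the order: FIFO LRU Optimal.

Answer: 8 8 7

Derivation:
--- FIFO ---
  step 0: ref 2 -> FAULT, frames=[2,-,-,-] (faults so far: 1)
  step 1: ref 5 -> FAULT, frames=[2,5,-,-] (faults so far: 2)
  step 2: ref 3 -> FAULT, frames=[2,5,3,-] (faults so far: 3)
  step 3: ref 7 -> FAULT, frames=[2,5,3,7] (faults so far: 4)
  step 4: ref 7 -> HIT, frames=[2,5,3,7] (faults so far: 4)
  step 5: ref 7 -> HIT, frames=[2,5,3,7] (faults so far: 4)
  step 6: ref 1 -> FAULT, evict 2, frames=[1,5,3,7] (faults so far: 5)
  step 7: ref 2 -> FAULT, evict 5, frames=[1,2,3,7] (faults so far: 6)
  step 8: ref 4 -> FAULT, evict 3, frames=[1,2,4,7] (faults so far: 7)
  step 9: ref 4 -> HIT, frames=[1,2,4,7] (faults so far: 7)
  step 10: ref 6 -> FAULT, evict 7, frames=[1,2,4,6] (faults so far: 8)
  step 11: ref 1 -> HIT, frames=[1,2,4,6] (faults so far: 8)
  step 12: ref 1 -> HIT, frames=[1,2,4,6] (faults so far: 8)
  step 13: ref 4 -> HIT, frames=[1,2,4,6] (faults so far: 8)
  step 14: ref 1 -> HIT, frames=[1,2,4,6] (faults so far: 8)
  step 15: ref 1 -> HIT, frames=[1,2,4,6] (faults so far: 8)
  FIFO total faults: 8
--- LRU ---
  step 0: ref 2 -> FAULT, frames=[2,-,-,-] (faults so far: 1)
  step 1: ref 5 -> FAULT, frames=[2,5,-,-] (faults so far: 2)
  step 2: ref 3 -> FAULT, frames=[2,5,3,-] (faults so far: 3)
  step 3: ref 7 -> FAULT, frames=[2,5,3,7] (faults so far: 4)
  step 4: ref 7 -> HIT, frames=[2,5,3,7] (faults so far: 4)
  step 5: ref 7 -> HIT, frames=[2,5,3,7] (faults so far: 4)
  step 6: ref 1 -> FAULT, evict 2, frames=[1,5,3,7] (faults so far: 5)
  step 7: ref 2 -> FAULT, evict 5, frames=[1,2,3,7] (faults so far: 6)
  step 8: ref 4 -> FAULT, evict 3, frames=[1,2,4,7] (faults so far: 7)
  step 9: ref 4 -> HIT, frames=[1,2,4,7] (faults so far: 7)
  step 10: ref 6 -> FAULT, evict 7, frames=[1,2,4,6] (faults so far: 8)
  step 11: ref 1 -> HIT, frames=[1,2,4,6] (faults so far: 8)
  step 12: ref 1 -> HIT, frames=[1,2,4,6] (faults so far: 8)
  step 13: ref 4 -> HIT, frames=[1,2,4,6] (faults so far: 8)
  step 14: ref 1 -> HIT, frames=[1,2,4,6] (faults so far: 8)
  step 15: ref 1 -> HIT, frames=[1,2,4,6] (faults so far: 8)
  LRU total faults: 8
--- Optimal ---
  step 0: ref 2 -> FAULT, frames=[2,-,-,-] (faults so far: 1)
  step 1: ref 5 -> FAULT, frames=[2,5,-,-] (faults so far: 2)
  step 2: ref 3 -> FAULT, frames=[2,5,3,-] (faults so far: 3)
  step 3: ref 7 -> FAULT, frames=[2,5,3,7] (faults so far: 4)
  step 4: ref 7 -> HIT, frames=[2,5,3,7] (faults so far: 4)
  step 5: ref 7 -> HIT, frames=[2,5,3,7] (faults so far: 4)
  step 6: ref 1 -> FAULT, evict 3, frames=[2,5,1,7] (faults so far: 5)
  step 7: ref 2 -> HIT, frames=[2,5,1,7] (faults so far: 5)
  step 8: ref 4 -> FAULT, evict 2, frames=[4,5,1,7] (faults so far: 6)
  step 9: ref 4 -> HIT, frames=[4,5,1,7] (faults so far: 6)
  step 10: ref 6 -> FAULT, evict 5, frames=[4,6,1,7] (faults so far: 7)
  step 11: ref 1 -> HIT, frames=[4,6,1,7] (faults so far: 7)
  step 12: ref 1 -> HIT, frames=[4,6,1,7] (faults so far: 7)
  step 13: ref 4 -> HIT, frames=[4,6,1,7] (faults so far: 7)
  step 14: ref 1 -> HIT, frames=[4,6,1,7] (faults so far: 7)
  step 15: ref 1 -> HIT, frames=[4,6,1,7] (faults so far: 7)
  Optimal total faults: 7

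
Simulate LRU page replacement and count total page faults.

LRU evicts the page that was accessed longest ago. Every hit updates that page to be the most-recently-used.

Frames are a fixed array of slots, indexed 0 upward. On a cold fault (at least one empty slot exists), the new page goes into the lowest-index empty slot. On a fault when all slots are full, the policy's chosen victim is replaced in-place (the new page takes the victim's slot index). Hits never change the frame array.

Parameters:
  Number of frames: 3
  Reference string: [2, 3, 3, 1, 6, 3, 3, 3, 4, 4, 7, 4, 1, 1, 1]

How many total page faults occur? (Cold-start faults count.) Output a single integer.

Answer: 7

Derivation:
Step 0: ref 2 → FAULT, frames=[2,-,-]
Step 1: ref 3 → FAULT, frames=[2,3,-]
Step 2: ref 3 → HIT, frames=[2,3,-]
Step 3: ref 1 → FAULT, frames=[2,3,1]
Step 4: ref 6 → FAULT (evict 2), frames=[6,3,1]
Step 5: ref 3 → HIT, frames=[6,3,1]
Step 6: ref 3 → HIT, frames=[6,3,1]
Step 7: ref 3 → HIT, frames=[6,3,1]
Step 8: ref 4 → FAULT (evict 1), frames=[6,3,4]
Step 9: ref 4 → HIT, frames=[6,3,4]
Step 10: ref 7 → FAULT (evict 6), frames=[7,3,4]
Step 11: ref 4 → HIT, frames=[7,3,4]
Step 12: ref 1 → FAULT (evict 3), frames=[7,1,4]
Step 13: ref 1 → HIT, frames=[7,1,4]
Step 14: ref 1 → HIT, frames=[7,1,4]
Total faults: 7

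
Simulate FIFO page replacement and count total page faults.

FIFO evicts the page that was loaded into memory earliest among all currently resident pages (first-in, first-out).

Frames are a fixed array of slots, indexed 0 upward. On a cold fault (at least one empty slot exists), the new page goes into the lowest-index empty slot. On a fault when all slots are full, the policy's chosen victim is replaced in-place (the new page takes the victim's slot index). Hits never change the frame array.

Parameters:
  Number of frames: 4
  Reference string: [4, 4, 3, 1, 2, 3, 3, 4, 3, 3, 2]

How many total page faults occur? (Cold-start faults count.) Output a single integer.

Step 0: ref 4 → FAULT, frames=[4,-,-,-]
Step 1: ref 4 → HIT, frames=[4,-,-,-]
Step 2: ref 3 → FAULT, frames=[4,3,-,-]
Step 3: ref 1 → FAULT, frames=[4,3,1,-]
Step 4: ref 2 → FAULT, frames=[4,3,1,2]
Step 5: ref 3 → HIT, frames=[4,3,1,2]
Step 6: ref 3 → HIT, frames=[4,3,1,2]
Step 7: ref 4 → HIT, frames=[4,3,1,2]
Step 8: ref 3 → HIT, frames=[4,3,1,2]
Step 9: ref 3 → HIT, frames=[4,3,1,2]
Step 10: ref 2 → HIT, frames=[4,3,1,2]
Total faults: 4

Answer: 4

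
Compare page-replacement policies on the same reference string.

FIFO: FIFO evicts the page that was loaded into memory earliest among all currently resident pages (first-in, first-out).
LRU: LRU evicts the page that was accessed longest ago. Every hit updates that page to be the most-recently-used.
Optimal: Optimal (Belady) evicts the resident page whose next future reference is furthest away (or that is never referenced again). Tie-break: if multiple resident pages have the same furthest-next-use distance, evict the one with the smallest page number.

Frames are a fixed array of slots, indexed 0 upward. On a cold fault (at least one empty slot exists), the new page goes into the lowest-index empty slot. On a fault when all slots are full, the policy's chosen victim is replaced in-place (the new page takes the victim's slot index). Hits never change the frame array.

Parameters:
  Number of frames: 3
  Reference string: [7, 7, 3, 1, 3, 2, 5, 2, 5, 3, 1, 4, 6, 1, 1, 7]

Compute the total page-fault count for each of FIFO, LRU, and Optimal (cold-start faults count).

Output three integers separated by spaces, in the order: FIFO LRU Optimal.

--- FIFO ---
  step 0: ref 7 -> FAULT, frames=[7,-,-] (faults so far: 1)
  step 1: ref 7 -> HIT, frames=[7,-,-] (faults so far: 1)
  step 2: ref 3 -> FAULT, frames=[7,3,-] (faults so far: 2)
  step 3: ref 1 -> FAULT, frames=[7,3,1] (faults so far: 3)
  step 4: ref 3 -> HIT, frames=[7,3,1] (faults so far: 3)
  step 5: ref 2 -> FAULT, evict 7, frames=[2,3,1] (faults so far: 4)
  step 6: ref 5 -> FAULT, evict 3, frames=[2,5,1] (faults so far: 5)
  step 7: ref 2 -> HIT, frames=[2,5,1] (faults so far: 5)
  step 8: ref 5 -> HIT, frames=[2,5,1] (faults so far: 5)
  step 9: ref 3 -> FAULT, evict 1, frames=[2,5,3] (faults so far: 6)
  step 10: ref 1 -> FAULT, evict 2, frames=[1,5,3] (faults so far: 7)
  step 11: ref 4 -> FAULT, evict 5, frames=[1,4,3] (faults so far: 8)
  step 12: ref 6 -> FAULT, evict 3, frames=[1,4,6] (faults so far: 9)
  step 13: ref 1 -> HIT, frames=[1,4,6] (faults so far: 9)
  step 14: ref 1 -> HIT, frames=[1,4,6] (faults so far: 9)
  step 15: ref 7 -> FAULT, evict 1, frames=[7,4,6] (faults so far: 10)
  FIFO total faults: 10
--- LRU ---
  step 0: ref 7 -> FAULT, frames=[7,-,-] (faults so far: 1)
  step 1: ref 7 -> HIT, frames=[7,-,-] (faults so far: 1)
  step 2: ref 3 -> FAULT, frames=[7,3,-] (faults so far: 2)
  step 3: ref 1 -> FAULT, frames=[7,3,1] (faults so far: 3)
  step 4: ref 3 -> HIT, frames=[7,3,1] (faults so far: 3)
  step 5: ref 2 -> FAULT, evict 7, frames=[2,3,1] (faults so far: 4)
  step 6: ref 5 -> FAULT, evict 1, frames=[2,3,5] (faults so far: 5)
  step 7: ref 2 -> HIT, frames=[2,3,5] (faults so far: 5)
  step 8: ref 5 -> HIT, frames=[2,3,5] (faults so far: 5)
  step 9: ref 3 -> HIT, frames=[2,3,5] (faults so far: 5)
  step 10: ref 1 -> FAULT, evict 2, frames=[1,3,5] (faults so far: 6)
  step 11: ref 4 -> FAULT, evict 5, frames=[1,3,4] (faults so far: 7)
  step 12: ref 6 -> FAULT, evict 3, frames=[1,6,4] (faults so far: 8)
  step 13: ref 1 -> HIT, frames=[1,6,4] (faults so far: 8)
  step 14: ref 1 -> HIT, frames=[1,6,4] (faults so far: 8)
  step 15: ref 7 -> FAULT, evict 4, frames=[1,6,7] (faults so far: 9)
  LRU total faults: 9
--- Optimal ---
  step 0: ref 7 -> FAULT, frames=[7,-,-] (faults so far: 1)
  step 1: ref 7 -> HIT, frames=[7,-,-] (faults so far: 1)
  step 2: ref 3 -> FAULT, frames=[7,3,-] (faults so far: 2)
  step 3: ref 1 -> FAULT, frames=[7,3,1] (faults so far: 3)
  step 4: ref 3 -> HIT, frames=[7,3,1] (faults so far: 3)
  step 5: ref 2 -> FAULT, evict 7, frames=[2,3,1] (faults so far: 4)
  step 6: ref 5 -> FAULT, evict 1, frames=[2,3,5] (faults so far: 5)
  step 7: ref 2 -> HIT, frames=[2,3,5] (faults so far: 5)
  step 8: ref 5 -> HIT, frames=[2,3,5] (faults so far: 5)
  step 9: ref 3 -> HIT, frames=[2,3,5] (faults so far: 5)
  step 10: ref 1 -> FAULT, evict 2, frames=[1,3,5] (faults so far: 6)
  step 11: ref 4 -> FAULT, evict 3, frames=[1,4,5] (faults so far: 7)
  step 12: ref 6 -> FAULT, evict 4, frames=[1,6,5] (faults so far: 8)
  step 13: ref 1 -> HIT, frames=[1,6,5] (faults so far: 8)
  step 14: ref 1 -> HIT, frames=[1,6,5] (faults so far: 8)
  step 15: ref 7 -> FAULT, evict 1, frames=[7,6,5] (faults so far: 9)
  Optimal total faults: 9

Answer: 10 9 9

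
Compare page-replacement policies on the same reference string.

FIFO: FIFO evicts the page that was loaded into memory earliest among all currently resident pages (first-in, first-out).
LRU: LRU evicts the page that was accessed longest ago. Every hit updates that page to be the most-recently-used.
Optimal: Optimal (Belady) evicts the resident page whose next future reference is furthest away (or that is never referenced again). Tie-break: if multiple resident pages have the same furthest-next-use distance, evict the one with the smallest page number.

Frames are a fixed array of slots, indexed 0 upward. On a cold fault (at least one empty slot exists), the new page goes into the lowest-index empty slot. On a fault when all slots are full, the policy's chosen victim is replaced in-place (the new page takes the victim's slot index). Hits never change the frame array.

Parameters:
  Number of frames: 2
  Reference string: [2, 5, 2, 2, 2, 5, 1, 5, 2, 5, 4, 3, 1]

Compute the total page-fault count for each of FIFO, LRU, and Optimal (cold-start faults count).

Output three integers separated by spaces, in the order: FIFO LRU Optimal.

--- FIFO ---
  step 0: ref 2 -> FAULT, frames=[2,-] (faults so far: 1)
  step 1: ref 5 -> FAULT, frames=[2,5] (faults so far: 2)
  step 2: ref 2 -> HIT, frames=[2,5] (faults so far: 2)
  step 3: ref 2 -> HIT, frames=[2,5] (faults so far: 2)
  step 4: ref 2 -> HIT, frames=[2,5] (faults so far: 2)
  step 5: ref 5 -> HIT, frames=[2,5] (faults so far: 2)
  step 6: ref 1 -> FAULT, evict 2, frames=[1,5] (faults so far: 3)
  step 7: ref 5 -> HIT, frames=[1,5] (faults so far: 3)
  step 8: ref 2 -> FAULT, evict 5, frames=[1,2] (faults so far: 4)
  step 9: ref 5 -> FAULT, evict 1, frames=[5,2] (faults so far: 5)
  step 10: ref 4 -> FAULT, evict 2, frames=[5,4] (faults so far: 6)
  step 11: ref 3 -> FAULT, evict 5, frames=[3,4] (faults so far: 7)
  step 12: ref 1 -> FAULT, evict 4, frames=[3,1] (faults so far: 8)
  FIFO total faults: 8
--- LRU ---
  step 0: ref 2 -> FAULT, frames=[2,-] (faults so far: 1)
  step 1: ref 5 -> FAULT, frames=[2,5] (faults so far: 2)
  step 2: ref 2 -> HIT, frames=[2,5] (faults so far: 2)
  step 3: ref 2 -> HIT, frames=[2,5] (faults so far: 2)
  step 4: ref 2 -> HIT, frames=[2,5] (faults so far: 2)
  step 5: ref 5 -> HIT, frames=[2,5] (faults so far: 2)
  step 6: ref 1 -> FAULT, evict 2, frames=[1,5] (faults so far: 3)
  step 7: ref 5 -> HIT, frames=[1,5] (faults so far: 3)
  step 8: ref 2 -> FAULT, evict 1, frames=[2,5] (faults so far: 4)
  step 9: ref 5 -> HIT, frames=[2,5] (faults so far: 4)
  step 10: ref 4 -> FAULT, evict 2, frames=[4,5] (faults so far: 5)
  step 11: ref 3 -> FAULT, evict 5, frames=[4,3] (faults so far: 6)
  step 12: ref 1 -> FAULT, evict 4, frames=[1,3] (faults so far: 7)
  LRU total faults: 7
--- Optimal ---
  step 0: ref 2 -> FAULT, frames=[2,-] (faults so far: 1)
  step 1: ref 5 -> FAULT, frames=[2,5] (faults so far: 2)
  step 2: ref 2 -> HIT, frames=[2,5] (faults so far: 2)
  step 3: ref 2 -> HIT, frames=[2,5] (faults so far: 2)
  step 4: ref 2 -> HIT, frames=[2,5] (faults so far: 2)
  step 5: ref 5 -> HIT, frames=[2,5] (faults so far: 2)
  step 6: ref 1 -> FAULT, evict 2, frames=[1,5] (faults so far: 3)
  step 7: ref 5 -> HIT, frames=[1,5] (faults so far: 3)
  step 8: ref 2 -> FAULT, evict 1, frames=[2,5] (faults so far: 4)
  step 9: ref 5 -> HIT, frames=[2,5] (faults so far: 4)
  step 10: ref 4 -> FAULT, evict 2, frames=[4,5] (faults so far: 5)
  step 11: ref 3 -> FAULT, evict 4, frames=[3,5] (faults so far: 6)
  step 12: ref 1 -> FAULT, evict 3, frames=[1,5] (faults so far: 7)
  Optimal total faults: 7

Answer: 8 7 7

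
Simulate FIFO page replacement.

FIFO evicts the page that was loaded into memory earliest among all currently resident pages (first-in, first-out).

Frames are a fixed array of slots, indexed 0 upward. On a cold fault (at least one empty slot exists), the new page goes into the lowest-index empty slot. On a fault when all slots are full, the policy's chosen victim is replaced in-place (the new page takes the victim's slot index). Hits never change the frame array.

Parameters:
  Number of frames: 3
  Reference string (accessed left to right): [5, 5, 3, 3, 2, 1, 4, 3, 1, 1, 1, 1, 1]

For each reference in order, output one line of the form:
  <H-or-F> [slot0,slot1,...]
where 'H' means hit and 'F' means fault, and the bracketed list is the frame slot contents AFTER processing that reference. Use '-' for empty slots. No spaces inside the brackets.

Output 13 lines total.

F [5,-,-]
H [5,-,-]
F [5,3,-]
H [5,3,-]
F [5,3,2]
F [1,3,2]
F [1,4,2]
F [1,4,3]
H [1,4,3]
H [1,4,3]
H [1,4,3]
H [1,4,3]
H [1,4,3]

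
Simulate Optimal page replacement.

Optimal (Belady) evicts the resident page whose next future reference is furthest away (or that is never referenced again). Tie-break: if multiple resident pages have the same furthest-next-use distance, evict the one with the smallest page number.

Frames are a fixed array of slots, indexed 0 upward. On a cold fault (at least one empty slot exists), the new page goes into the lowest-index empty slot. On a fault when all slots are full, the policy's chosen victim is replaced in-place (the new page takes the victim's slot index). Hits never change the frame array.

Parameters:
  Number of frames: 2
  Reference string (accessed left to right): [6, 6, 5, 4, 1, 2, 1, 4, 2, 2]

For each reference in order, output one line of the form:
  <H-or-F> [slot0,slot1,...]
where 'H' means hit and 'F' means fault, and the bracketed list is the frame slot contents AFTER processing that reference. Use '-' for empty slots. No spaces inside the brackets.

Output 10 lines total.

F [6,-]
H [6,-]
F [6,5]
F [6,4]
F [1,4]
F [1,2]
H [1,2]
F [4,2]
H [4,2]
H [4,2]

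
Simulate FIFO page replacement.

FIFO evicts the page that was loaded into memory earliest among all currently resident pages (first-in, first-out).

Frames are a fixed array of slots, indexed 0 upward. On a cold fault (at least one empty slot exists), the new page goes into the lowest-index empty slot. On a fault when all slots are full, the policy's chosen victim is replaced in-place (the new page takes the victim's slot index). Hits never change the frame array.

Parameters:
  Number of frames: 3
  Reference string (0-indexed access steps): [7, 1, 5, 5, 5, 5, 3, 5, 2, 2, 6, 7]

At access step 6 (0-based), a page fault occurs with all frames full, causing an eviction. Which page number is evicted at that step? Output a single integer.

Step 0: ref 7 -> FAULT, frames=[7,-,-]
Step 1: ref 1 -> FAULT, frames=[7,1,-]
Step 2: ref 5 -> FAULT, frames=[7,1,5]
Step 3: ref 5 -> HIT, frames=[7,1,5]
Step 4: ref 5 -> HIT, frames=[7,1,5]
Step 5: ref 5 -> HIT, frames=[7,1,5]
Step 6: ref 3 -> FAULT, evict 7, frames=[3,1,5]
At step 6: evicted page 7

Answer: 7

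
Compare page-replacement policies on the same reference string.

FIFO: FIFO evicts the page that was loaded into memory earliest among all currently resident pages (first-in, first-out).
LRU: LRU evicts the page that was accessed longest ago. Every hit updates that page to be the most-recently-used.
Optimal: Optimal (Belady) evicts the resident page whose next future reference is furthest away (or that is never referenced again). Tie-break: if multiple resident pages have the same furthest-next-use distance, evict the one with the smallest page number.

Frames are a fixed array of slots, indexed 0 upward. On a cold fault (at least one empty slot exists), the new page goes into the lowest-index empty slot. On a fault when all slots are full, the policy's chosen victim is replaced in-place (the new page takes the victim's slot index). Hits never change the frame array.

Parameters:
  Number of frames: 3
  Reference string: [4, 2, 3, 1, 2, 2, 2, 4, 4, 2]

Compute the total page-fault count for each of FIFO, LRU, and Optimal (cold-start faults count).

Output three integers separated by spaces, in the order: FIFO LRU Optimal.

Answer: 6 5 4

Derivation:
--- FIFO ---
  step 0: ref 4 -> FAULT, frames=[4,-,-] (faults so far: 1)
  step 1: ref 2 -> FAULT, frames=[4,2,-] (faults so far: 2)
  step 2: ref 3 -> FAULT, frames=[4,2,3] (faults so far: 3)
  step 3: ref 1 -> FAULT, evict 4, frames=[1,2,3] (faults so far: 4)
  step 4: ref 2 -> HIT, frames=[1,2,3] (faults so far: 4)
  step 5: ref 2 -> HIT, frames=[1,2,3] (faults so far: 4)
  step 6: ref 2 -> HIT, frames=[1,2,3] (faults so far: 4)
  step 7: ref 4 -> FAULT, evict 2, frames=[1,4,3] (faults so far: 5)
  step 8: ref 4 -> HIT, frames=[1,4,3] (faults so far: 5)
  step 9: ref 2 -> FAULT, evict 3, frames=[1,4,2] (faults so far: 6)
  FIFO total faults: 6
--- LRU ---
  step 0: ref 4 -> FAULT, frames=[4,-,-] (faults so far: 1)
  step 1: ref 2 -> FAULT, frames=[4,2,-] (faults so far: 2)
  step 2: ref 3 -> FAULT, frames=[4,2,3] (faults so far: 3)
  step 3: ref 1 -> FAULT, evict 4, frames=[1,2,3] (faults so far: 4)
  step 4: ref 2 -> HIT, frames=[1,2,3] (faults so far: 4)
  step 5: ref 2 -> HIT, frames=[1,2,3] (faults so far: 4)
  step 6: ref 2 -> HIT, frames=[1,2,3] (faults so far: 4)
  step 7: ref 4 -> FAULT, evict 3, frames=[1,2,4] (faults so far: 5)
  step 8: ref 4 -> HIT, frames=[1,2,4] (faults so far: 5)
  step 9: ref 2 -> HIT, frames=[1,2,4] (faults so far: 5)
  LRU total faults: 5
--- Optimal ---
  step 0: ref 4 -> FAULT, frames=[4,-,-] (faults so far: 1)
  step 1: ref 2 -> FAULT, frames=[4,2,-] (faults so far: 2)
  step 2: ref 3 -> FAULT, frames=[4,2,3] (faults so far: 3)
  step 3: ref 1 -> FAULT, evict 3, frames=[4,2,1] (faults so far: 4)
  step 4: ref 2 -> HIT, frames=[4,2,1] (faults so far: 4)
  step 5: ref 2 -> HIT, frames=[4,2,1] (faults so far: 4)
  step 6: ref 2 -> HIT, frames=[4,2,1] (faults so far: 4)
  step 7: ref 4 -> HIT, frames=[4,2,1] (faults so far: 4)
  step 8: ref 4 -> HIT, frames=[4,2,1] (faults so far: 4)
  step 9: ref 2 -> HIT, frames=[4,2,1] (faults so far: 4)
  Optimal total faults: 4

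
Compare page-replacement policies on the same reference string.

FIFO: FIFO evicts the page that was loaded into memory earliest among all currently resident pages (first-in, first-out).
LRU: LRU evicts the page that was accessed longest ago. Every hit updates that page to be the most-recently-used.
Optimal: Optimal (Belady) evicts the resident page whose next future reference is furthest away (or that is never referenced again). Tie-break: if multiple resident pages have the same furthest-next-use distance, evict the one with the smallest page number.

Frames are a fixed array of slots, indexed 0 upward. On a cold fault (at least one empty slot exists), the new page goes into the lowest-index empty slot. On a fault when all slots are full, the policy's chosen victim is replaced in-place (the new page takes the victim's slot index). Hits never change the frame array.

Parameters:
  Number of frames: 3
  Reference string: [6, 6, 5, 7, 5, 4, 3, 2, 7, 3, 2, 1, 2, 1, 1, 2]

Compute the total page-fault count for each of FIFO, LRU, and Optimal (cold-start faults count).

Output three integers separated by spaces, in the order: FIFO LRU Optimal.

--- FIFO ---
  step 0: ref 6 -> FAULT, frames=[6,-,-] (faults so far: 1)
  step 1: ref 6 -> HIT, frames=[6,-,-] (faults so far: 1)
  step 2: ref 5 -> FAULT, frames=[6,5,-] (faults so far: 2)
  step 3: ref 7 -> FAULT, frames=[6,5,7] (faults so far: 3)
  step 4: ref 5 -> HIT, frames=[6,5,7] (faults so far: 3)
  step 5: ref 4 -> FAULT, evict 6, frames=[4,5,7] (faults so far: 4)
  step 6: ref 3 -> FAULT, evict 5, frames=[4,3,7] (faults so far: 5)
  step 7: ref 2 -> FAULT, evict 7, frames=[4,3,2] (faults so far: 6)
  step 8: ref 7 -> FAULT, evict 4, frames=[7,3,2] (faults so far: 7)
  step 9: ref 3 -> HIT, frames=[7,3,2] (faults so far: 7)
  step 10: ref 2 -> HIT, frames=[7,3,2] (faults so far: 7)
  step 11: ref 1 -> FAULT, evict 3, frames=[7,1,2] (faults so far: 8)
  step 12: ref 2 -> HIT, frames=[7,1,2] (faults so far: 8)
  step 13: ref 1 -> HIT, frames=[7,1,2] (faults so far: 8)
  step 14: ref 1 -> HIT, frames=[7,1,2] (faults so far: 8)
  step 15: ref 2 -> HIT, frames=[7,1,2] (faults so far: 8)
  FIFO total faults: 8
--- LRU ---
  step 0: ref 6 -> FAULT, frames=[6,-,-] (faults so far: 1)
  step 1: ref 6 -> HIT, frames=[6,-,-] (faults so far: 1)
  step 2: ref 5 -> FAULT, frames=[6,5,-] (faults so far: 2)
  step 3: ref 7 -> FAULT, frames=[6,5,7] (faults so far: 3)
  step 4: ref 5 -> HIT, frames=[6,5,7] (faults so far: 3)
  step 5: ref 4 -> FAULT, evict 6, frames=[4,5,7] (faults so far: 4)
  step 6: ref 3 -> FAULT, evict 7, frames=[4,5,3] (faults so far: 5)
  step 7: ref 2 -> FAULT, evict 5, frames=[4,2,3] (faults so far: 6)
  step 8: ref 7 -> FAULT, evict 4, frames=[7,2,3] (faults so far: 7)
  step 9: ref 3 -> HIT, frames=[7,2,3] (faults so far: 7)
  step 10: ref 2 -> HIT, frames=[7,2,3] (faults so far: 7)
  step 11: ref 1 -> FAULT, evict 7, frames=[1,2,3] (faults so far: 8)
  step 12: ref 2 -> HIT, frames=[1,2,3] (faults so far: 8)
  step 13: ref 1 -> HIT, frames=[1,2,3] (faults so far: 8)
  step 14: ref 1 -> HIT, frames=[1,2,3] (faults so far: 8)
  step 15: ref 2 -> HIT, frames=[1,2,3] (faults so far: 8)
  LRU total faults: 8
--- Optimal ---
  step 0: ref 6 -> FAULT, frames=[6,-,-] (faults so far: 1)
  step 1: ref 6 -> HIT, frames=[6,-,-] (faults so far: 1)
  step 2: ref 5 -> FAULT, frames=[6,5,-] (faults so far: 2)
  step 3: ref 7 -> FAULT, frames=[6,5,7] (faults so far: 3)
  step 4: ref 5 -> HIT, frames=[6,5,7] (faults so far: 3)
  step 5: ref 4 -> FAULT, evict 5, frames=[6,4,7] (faults so far: 4)
  step 6: ref 3 -> FAULT, evict 4, frames=[6,3,7] (faults so far: 5)
  step 7: ref 2 -> FAULT, evict 6, frames=[2,3,7] (faults so far: 6)
  step 8: ref 7 -> HIT, frames=[2,3,7] (faults so far: 6)
  step 9: ref 3 -> HIT, frames=[2,3,7] (faults so far: 6)
  step 10: ref 2 -> HIT, frames=[2,3,7] (faults so far: 6)
  step 11: ref 1 -> FAULT, evict 3, frames=[2,1,7] (faults so far: 7)
  step 12: ref 2 -> HIT, frames=[2,1,7] (faults so far: 7)
  step 13: ref 1 -> HIT, frames=[2,1,7] (faults so far: 7)
  step 14: ref 1 -> HIT, frames=[2,1,7] (faults so far: 7)
  step 15: ref 2 -> HIT, frames=[2,1,7] (faults so far: 7)
  Optimal total faults: 7

Answer: 8 8 7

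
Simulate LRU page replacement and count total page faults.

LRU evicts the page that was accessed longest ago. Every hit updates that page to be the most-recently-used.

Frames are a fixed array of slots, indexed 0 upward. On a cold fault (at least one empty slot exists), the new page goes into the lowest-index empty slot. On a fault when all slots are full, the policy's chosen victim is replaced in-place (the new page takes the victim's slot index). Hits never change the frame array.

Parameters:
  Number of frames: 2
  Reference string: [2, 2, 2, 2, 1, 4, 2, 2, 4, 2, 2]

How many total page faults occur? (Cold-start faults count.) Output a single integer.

Step 0: ref 2 → FAULT, frames=[2,-]
Step 1: ref 2 → HIT, frames=[2,-]
Step 2: ref 2 → HIT, frames=[2,-]
Step 3: ref 2 → HIT, frames=[2,-]
Step 4: ref 1 → FAULT, frames=[2,1]
Step 5: ref 4 → FAULT (evict 2), frames=[4,1]
Step 6: ref 2 → FAULT (evict 1), frames=[4,2]
Step 7: ref 2 → HIT, frames=[4,2]
Step 8: ref 4 → HIT, frames=[4,2]
Step 9: ref 2 → HIT, frames=[4,2]
Step 10: ref 2 → HIT, frames=[4,2]
Total faults: 4

Answer: 4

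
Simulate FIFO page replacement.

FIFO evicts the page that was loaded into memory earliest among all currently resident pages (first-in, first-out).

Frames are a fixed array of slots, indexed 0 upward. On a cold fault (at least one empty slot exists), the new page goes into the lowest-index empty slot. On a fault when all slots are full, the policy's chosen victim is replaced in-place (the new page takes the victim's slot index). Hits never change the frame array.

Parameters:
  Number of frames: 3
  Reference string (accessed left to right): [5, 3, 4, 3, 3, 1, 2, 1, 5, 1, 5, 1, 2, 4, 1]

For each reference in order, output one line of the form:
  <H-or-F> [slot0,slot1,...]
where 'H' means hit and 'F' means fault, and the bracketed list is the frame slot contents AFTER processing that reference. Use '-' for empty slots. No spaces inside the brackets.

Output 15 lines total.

F [5,-,-]
F [5,3,-]
F [5,3,4]
H [5,3,4]
H [5,3,4]
F [1,3,4]
F [1,2,4]
H [1,2,4]
F [1,2,5]
H [1,2,5]
H [1,2,5]
H [1,2,5]
H [1,2,5]
F [4,2,5]
F [4,1,5]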